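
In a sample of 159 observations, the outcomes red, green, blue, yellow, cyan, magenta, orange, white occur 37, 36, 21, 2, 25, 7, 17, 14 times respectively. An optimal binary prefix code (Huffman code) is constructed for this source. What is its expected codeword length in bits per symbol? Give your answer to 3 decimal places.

2.742 bits/symbol

Probabilities are the counts divided by 159.
Repeatedly combine the two least-probable nodes; the expected code length is the sum of the merged weights.
merge 2/159 + 7/159 → 3/53
merge 3/53 + 14/159 → 23/159
merge 17/159 + 7/53 → 38/159
merge 23/159 + 25/159 → 16/53
merge 12/53 + 37/159 → 73/159
merge 38/159 + 16/53 → 86/159
merge 73/159 + 86/159 → 1
L = 3/53 + 23/159 + 38/159 + 16/53 + 73/159 + 86/159 + 1 = 436/159 ≈ 2.742 bits/symbol.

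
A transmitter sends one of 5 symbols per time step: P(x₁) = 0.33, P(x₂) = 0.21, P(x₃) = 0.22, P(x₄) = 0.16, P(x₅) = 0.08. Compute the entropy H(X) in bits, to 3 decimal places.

2.196 bits

H = −Σ pᵢ log₂ pᵢ.
−0.33·log₂(0.33) = 0.5278
−0.21·log₂(0.21) = 0.4728
−0.22·log₂(0.22) = 0.4806
−0.16·log₂(0.16) = 0.4230
−0.08·log₂(0.08) = 0.2915
Sum ≈ 2.1957 → 2.196 bits.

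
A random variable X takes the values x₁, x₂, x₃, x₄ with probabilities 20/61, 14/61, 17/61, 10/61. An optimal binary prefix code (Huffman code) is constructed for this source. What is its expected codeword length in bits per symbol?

Repeatedly combine the two least-probable nodes; the expected code length is the sum of the merged weights.
merge 10/61 + 14/61 → 24/61
merge 17/61 + 20/61 → 37/61
merge 24/61 + 37/61 → 1
L = 24/61 + 37/61 + 1 = 2 bits/symbol.

2 bits/symbol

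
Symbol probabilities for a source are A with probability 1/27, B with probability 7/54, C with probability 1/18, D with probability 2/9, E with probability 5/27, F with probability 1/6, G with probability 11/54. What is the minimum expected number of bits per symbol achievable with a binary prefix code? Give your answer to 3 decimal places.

2.667 bits/symbol

Repeatedly combine the two least-probable nodes; the expected code length is the sum of the merged weights.
merge 1/27 + 1/18 → 5/54
merge 5/54 + 7/54 → 2/9
merge 1/6 + 5/27 → 19/54
merge 11/54 + 2/9 → 23/54
merge 2/9 + 19/54 → 31/54
merge 23/54 + 31/54 → 1
L = 5/54 + 2/9 + 19/54 + 23/54 + 31/54 + 1 = 8/3 ≈ 2.667 bits/symbol.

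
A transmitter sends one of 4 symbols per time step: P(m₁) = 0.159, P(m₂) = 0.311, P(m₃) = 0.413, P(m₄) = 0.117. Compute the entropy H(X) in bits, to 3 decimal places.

1.835 bits

H = −Σ pᵢ log₂ pᵢ.
−0.159·log₂(0.159) = 0.4218
−0.311·log₂(0.311) = 0.5240
−0.413·log₂(0.413) = 0.5269
−0.117·log₂(0.117) = 0.3622
Sum ≈ 1.8349 → 1.835 bits.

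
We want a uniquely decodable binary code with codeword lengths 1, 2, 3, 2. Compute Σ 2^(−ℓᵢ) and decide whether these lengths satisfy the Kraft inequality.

With common denominator 2^3 = 8: Σ 2^(−ℓᵢ) = 4/8 + 2/8 + 1/8 + 2/8 = 9/8 = 1.125.
Kraft's inequality requires Σ ≤ 1; here Σ = 1.125 > 1, so no such prefix code exists.

1.125; no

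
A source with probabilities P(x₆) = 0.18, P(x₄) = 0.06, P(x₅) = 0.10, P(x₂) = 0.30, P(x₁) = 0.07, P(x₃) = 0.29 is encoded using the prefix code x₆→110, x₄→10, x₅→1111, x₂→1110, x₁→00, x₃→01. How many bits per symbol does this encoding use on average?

2.98 bits/symbol

L̄ = Σ pᵢ·ℓᵢ = 0.18·3 + 0.06·2 + 0.10·4 + 0.30·4 + 0.07·2 + 0.29·2 = 2.98 bits/symbol.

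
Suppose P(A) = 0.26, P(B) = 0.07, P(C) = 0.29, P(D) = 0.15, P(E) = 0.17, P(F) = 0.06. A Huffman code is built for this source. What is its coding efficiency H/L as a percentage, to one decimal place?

Entropy H = −Σ p log₂ p ≈ 2.3804 bits.
Huffman merges: 3/50+7/100→13/100; 13/100+3/20→7/25; 17/100+13/50→43/100; 7/25+29/100→57/100; 43/100+57/100→1. L = 241/100 ≈ 2.4100.
Efficiency = H/L = 2.3804/2.4100 = 98.8%.

98.8%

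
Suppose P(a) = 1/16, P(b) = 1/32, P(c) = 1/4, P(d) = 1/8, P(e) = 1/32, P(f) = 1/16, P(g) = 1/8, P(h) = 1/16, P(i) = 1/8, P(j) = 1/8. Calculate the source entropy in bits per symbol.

Each probability is a power of 1/2, so log₂(1/p) is an integer.
H = Σ p·log₂(1/p) = 1/16·4 + 1/32·5 + 1/4·2 + 1/8·3 + 1/32·5 + 1/16·4 + 1/8·3 + 1/16·4 + 1/8·3 + 1/8·3 = 3.0625 bits.

3.0625 bits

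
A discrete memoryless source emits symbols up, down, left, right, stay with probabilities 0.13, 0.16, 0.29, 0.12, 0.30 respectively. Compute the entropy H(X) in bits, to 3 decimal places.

2.212 bits

H = −Σ pᵢ log₂ pᵢ.
−0.13·log₂(0.13) = 0.3826
−0.16·log₂(0.16) = 0.4230
−0.29·log₂(0.29) = 0.5179
−0.12·log₂(0.12) = 0.3671
−0.30·log₂(0.30) = 0.5211
Sum ≈ 2.2117 → 2.212 bits.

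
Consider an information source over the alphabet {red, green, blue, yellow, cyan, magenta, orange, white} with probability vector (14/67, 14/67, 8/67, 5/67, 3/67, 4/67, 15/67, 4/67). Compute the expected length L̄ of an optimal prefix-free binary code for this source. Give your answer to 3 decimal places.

2.806 bits/symbol

Repeatedly combine the two least-probable nodes; the expected code length is the sum of the merged weights.
merge 3/67 + 4/67 → 7/67
merge 4/67 + 5/67 → 9/67
merge 7/67 + 8/67 → 15/67
merge 9/67 + 14/67 → 23/67
merge 14/67 + 15/67 → 29/67
merge 15/67 + 23/67 → 38/67
merge 29/67 + 38/67 → 1
L = 7/67 + 9/67 + 15/67 + 23/67 + 29/67 + 38/67 + 1 = 188/67 ≈ 2.806 bits/symbol.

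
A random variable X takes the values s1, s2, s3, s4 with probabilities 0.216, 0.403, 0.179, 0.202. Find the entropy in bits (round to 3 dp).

H = −Σ pᵢ log₂ pᵢ.
−0.216·log₂(0.216) = 0.4776
−0.403·log₂(0.403) = 0.5284
−0.179·log₂(0.179) = 0.4443
−0.202·log₂(0.202) = 0.4661
Sum ≈ 1.9163 → 1.916 bits.

1.916 bits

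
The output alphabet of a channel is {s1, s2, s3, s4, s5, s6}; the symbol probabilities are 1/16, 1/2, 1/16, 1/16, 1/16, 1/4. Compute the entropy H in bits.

2 bits

Each probability is a power of 1/2, so log₂(1/p) is an integer.
H = Σ p·log₂(1/p) = 1/16·4 + 1/2·1 + 1/16·4 + 1/16·4 + 1/16·4 + 1/4·2 = 2 bits.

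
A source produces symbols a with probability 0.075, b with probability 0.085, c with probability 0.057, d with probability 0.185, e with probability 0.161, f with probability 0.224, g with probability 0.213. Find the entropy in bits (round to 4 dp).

H = −Σ pᵢ log₂ pᵢ.
−0.075·log₂(0.075) = 0.2803
−0.085·log₂(0.085) = 0.3023
−0.057·log₂(0.057) = 0.2356
−0.185·log₂(0.185) = 0.4504
−0.161·log₂(0.161) = 0.4242
−0.224·log₂(0.224) = 0.4835
−0.213·log₂(0.213) = 0.4752
Sum ≈ 2.6514 → 2.6514 bits.

2.6514 bits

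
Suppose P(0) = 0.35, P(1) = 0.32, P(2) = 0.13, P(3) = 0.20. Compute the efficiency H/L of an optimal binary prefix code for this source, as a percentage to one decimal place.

96.1%

Entropy H = −Σ p log₂ p ≈ 1.9032 bits.
Huffman merges: 13/100+1/5→33/100; 8/25+33/100→13/20; 7/20+13/20→1. L = 99/50 ≈ 1.9800.
Efficiency = H/L = 1.9032/1.9800 = 96.1%.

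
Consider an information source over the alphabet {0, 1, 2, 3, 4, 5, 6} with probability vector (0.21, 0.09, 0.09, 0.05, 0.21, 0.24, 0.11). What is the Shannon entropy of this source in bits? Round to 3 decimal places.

H = −Σ pᵢ log₂ pᵢ.
−0.21·log₂(0.21) = 0.4728
−0.09·log₂(0.09) = 0.3127
−0.09·log₂(0.09) = 0.3127
−0.05·log₂(0.05) = 0.2161
−0.21·log₂(0.21) = 0.4728
−0.24·log₂(0.24) = 0.4941
−0.11·log₂(0.11) = 0.3503
Sum ≈ 2.6315 → 2.631 bits.

2.631 bits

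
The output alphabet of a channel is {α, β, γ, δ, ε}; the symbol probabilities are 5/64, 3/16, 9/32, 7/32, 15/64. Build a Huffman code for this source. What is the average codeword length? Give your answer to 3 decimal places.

2.266 bits/symbol

Repeatedly combine the two least-probable nodes; the expected code length is the sum of the merged weights.
merge 5/64 + 3/16 → 17/64
merge 7/32 + 15/64 → 29/64
merge 17/64 + 9/32 → 35/64
merge 29/64 + 35/64 → 1
L = 17/64 + 29/64 + 35/64 + 1 = 145/64 ≈ 2.266 bits/symbol.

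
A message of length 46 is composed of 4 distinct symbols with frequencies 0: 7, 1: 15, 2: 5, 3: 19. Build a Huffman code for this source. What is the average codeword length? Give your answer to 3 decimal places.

1.848 bits/symbol

Probabilities are the counts divided by 46.
Repeatedly combine the two least-probable nodes; the expected code length is the sum of the merged weights.
merge 5/46 + 7/46 → 6/23
merge 6/23 + 15/46 → 27/46
merge 19/46 + 27/46 → 1
L = 6/23 + 27/46 + 1 = 85/46 ≈ 1.848 bits/symbol.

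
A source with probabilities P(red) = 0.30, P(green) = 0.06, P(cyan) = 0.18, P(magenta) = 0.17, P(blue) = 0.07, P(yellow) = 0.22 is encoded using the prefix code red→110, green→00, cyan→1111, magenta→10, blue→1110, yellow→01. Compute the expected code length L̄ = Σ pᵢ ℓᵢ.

2.8 bits/symbol

L̄ = Σ pᵢ·ℓᵢ = 0.30·3 + 0.06·2 + 0.18·4 + 0.17·2 + 0.07·4 + 0.22·2 = 2.8 bits/symbol.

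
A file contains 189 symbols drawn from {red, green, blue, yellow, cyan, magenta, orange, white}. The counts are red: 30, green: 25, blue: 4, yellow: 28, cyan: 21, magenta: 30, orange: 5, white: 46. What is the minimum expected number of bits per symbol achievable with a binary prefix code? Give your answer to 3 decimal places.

2.804 bits/symbol

Probabilities are the counts divided by 189.
Repeatedly combine the two least-probable nodes; the expected code length is the sum of the merged weights.
merge 4/189 + 5/189 → 1/21
merge 1/21 + 1/9 → 10/63
merge 25/189 + 4/27 → 53/189
merge 10/63 + 10/63 → 20/63
merge 10/63 + 46/189 → 76/189
merge 53/189 + 20/63 → 113/189
merge 76/189 + 113/189 → 1
L = 1/21 + 10/63 + 53/189 + 20/63 + 76/189 + 113/189 + 1 = 530/189 ≈ 2.804 bits/symbol.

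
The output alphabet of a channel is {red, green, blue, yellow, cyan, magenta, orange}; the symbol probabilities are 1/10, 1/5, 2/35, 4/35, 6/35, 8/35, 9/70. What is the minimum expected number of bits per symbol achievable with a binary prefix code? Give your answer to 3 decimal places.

Repeatedly combine the two least-probable nodes; the expected code length is the sum of the merged weights.
merge 2/35 + 1/10 → 11/70
merge 4/35 + 9/70 → 17/70
merge 11/70 + 6/35 → 23/70
merge 1/5 + 8/35 → 3/7
merge 17/70 + 23/70 → 4/7
merge 3/7 + 4/7 → 1
L = 11/70 + 17/70 + 23/70 + 3/7 + 4/7 + 1 = 191/70 ≈ 2.729 bits/symbol.

2.729 bits/symbol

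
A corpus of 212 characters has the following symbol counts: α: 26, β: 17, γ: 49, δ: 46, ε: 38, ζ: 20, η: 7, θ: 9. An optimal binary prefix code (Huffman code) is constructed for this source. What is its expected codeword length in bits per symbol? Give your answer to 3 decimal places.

Probabilities are the counts divided by 212.
Repeatedly combine the two least-probable nodes; the expected code length is the sum of the merged weights.
merge 7/212 + 9/212 → 4/53
merge 4/53 + 17/212 → 33/212
merge 5/53 + 13/106 → 23/106
merge 33/212 + 19/106 → 71/212
merge 23/106 + 23/106 → 23/53
merge 49/212 + 71/212 → 30/53
merge 23/53 + 30/53 → 1
L = 4/53 + 33/212 + 23/106 + 71/212 + 23/53 + 30/53 + 1 = 295/106 ≈ 2.783 bits/symbol.

2.783 bits/symbol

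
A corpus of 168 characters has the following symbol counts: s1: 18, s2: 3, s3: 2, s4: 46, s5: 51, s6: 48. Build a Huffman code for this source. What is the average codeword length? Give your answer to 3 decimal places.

Probabilities are the counts divided by 168.
Repeatedly combine the two least-probable nodes; the expected code length is the sum of the merged weights.
merge 1/84 + 1/56 → 5/168
merge 5/168 + 3/28 → 23/168
merge 23/168 + 23/84 → 23/56
merge 2/7 + 17/56 → 33/56
merge 23/56 + 33/56 → 1
L = 5/168 + 23/168 + 23/56 + 33/56 + 1 = 13/6 ≈ 2.167 bits/symbol.

2.167 bits/symbol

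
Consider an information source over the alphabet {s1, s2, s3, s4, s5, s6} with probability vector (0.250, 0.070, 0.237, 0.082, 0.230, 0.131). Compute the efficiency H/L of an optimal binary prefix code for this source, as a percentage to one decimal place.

Entropy H = −Σ p log₂ p ≈ 2.4285 bits.
Huffman merges: 7/100+41/500→19/125; 131/1000+19/125→283/1000; 23/100+237/1000→467/1000; 1/4+283/1000→533/1000; 467/1000+533/1000→1. L = 487/200 ≈ 2.4350.
Efficiency = H/L = 2.4285/2.4350 = 99.7%.

99.7%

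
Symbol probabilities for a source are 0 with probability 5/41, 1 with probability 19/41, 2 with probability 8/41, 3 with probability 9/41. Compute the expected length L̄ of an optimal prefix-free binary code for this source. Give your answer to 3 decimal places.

Repeatedly combine the two least-probable nodes; the expected code length is the sum of the merged weights.
merge 5/41 + 8/41 → 13/41
merge 9/41 + 13/41 → 22/41
merge 19/41 + 22/41 → 1
L = 13/41 + 22/41 + 1 = 76/41 ≈ 1.854 bits/symbol.

1.854 bits/symbol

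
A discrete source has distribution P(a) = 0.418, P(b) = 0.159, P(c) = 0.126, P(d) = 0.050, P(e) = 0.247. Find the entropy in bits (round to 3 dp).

H = −Σ pᵢ log₂ pᵢ.
−0.418·log₂(0.418) = 0.5260
−0.159·log₂(0.159) = 0.4218
−0.126·log₂(0.126) = 0.3766
−0.050·log₂(0.050) = 0.2161
−0.247·log₂(0.247) = 0.4983
Sum ≈ 2.0388 → 2.039 bits.

2.039 bits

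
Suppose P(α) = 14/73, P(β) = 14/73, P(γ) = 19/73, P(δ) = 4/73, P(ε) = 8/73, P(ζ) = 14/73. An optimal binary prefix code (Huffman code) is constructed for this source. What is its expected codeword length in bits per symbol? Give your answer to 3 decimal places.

2.521 bits/symbol

Repeatedly combine the two least-probable nodes; the expected code length is the sum of the merged weights.
merge 4/73 + 8/73 → 12/73
merge 12/73 + 14/73 → 26/73
merge 14/73 + 14/73 → 28/73
merge 19/73 + 26/73 → 45/73
merge 28/73 + 45/73 → 1
L = 12/73 + 26/73 + 28/73 + 45/73 + 1 = 184/73 ≈ 2.521 bits/symbol.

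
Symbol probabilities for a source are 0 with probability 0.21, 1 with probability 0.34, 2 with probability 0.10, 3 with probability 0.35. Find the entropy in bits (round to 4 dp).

H = −Σ pᵢ log₂ pᵢ.
−0.21·log₂(0.21) = 0.4728
−0.34·log₂(0.34) = 0.5292
−0.10·log₂(0.10) = 0.3322
−0.35·log₂(0.35) = 0.5301
Sum ≈ 1.8643 → 1.8643 bits.

1.8643 bits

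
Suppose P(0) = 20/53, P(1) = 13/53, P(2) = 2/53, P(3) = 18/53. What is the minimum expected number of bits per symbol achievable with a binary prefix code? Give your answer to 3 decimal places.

1.906 bits/symbol

Repeatedly combine the two least-probable nodes; the expected code length is the sum of the merged weights.
merge 2/53 + 13/53 → 15/53
merge 15/53 + 18/53 → 33/53
merge 20/53 + 33/53 → 1
L = 15/53 + 33/53 + 1 = 101/53 ≈ 1.906 bits/symbol.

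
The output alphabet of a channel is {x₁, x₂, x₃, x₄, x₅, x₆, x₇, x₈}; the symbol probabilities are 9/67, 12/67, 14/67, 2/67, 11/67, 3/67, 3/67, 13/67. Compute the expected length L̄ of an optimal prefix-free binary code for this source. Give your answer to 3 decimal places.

2.791 bits/symbol

Repeatedly combine the two least-probable nodes; the expected code length is the sum of the merged weights.
merge 2/67 + 3/67 → 5/67
merge 3/67 + 5/67 → 8/67
merge 8/67 + 9/67 → 17/67
merge 11/67 + 12/67 → 23/67
merge 13/67 + 14/67 → 27/67
merge 17/67 + 23/67 → 40/67
merge 27/67 + 40/67 → 1
L = 5/67 + 8/67 + 17/67 + 23/67 + 27/67 + 40/67 + 1 = 187/67 ≈ 2.791 bits/symbol.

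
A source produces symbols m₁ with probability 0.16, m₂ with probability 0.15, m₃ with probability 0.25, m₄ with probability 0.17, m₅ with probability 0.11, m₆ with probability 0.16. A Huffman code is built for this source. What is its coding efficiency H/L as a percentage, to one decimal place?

98.5%

Entropy H = −Σ p log₂ p ≈ 2.5415 bits.
Huffman merges: 11/100+3/20→13/50; 4/25+4/25→8/25; 17/100+1/4→21/50; 13/50+8/25→29/50; 21/50+29/50→1. L = 129/50 ≈ 2.5800.
Efficiency = H/L = 2.5415/2.5800 = 98.5%.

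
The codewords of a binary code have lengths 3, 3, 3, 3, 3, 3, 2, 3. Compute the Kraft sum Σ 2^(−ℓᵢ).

1.125

With common denominator 2^3 = 8: Σ 2^(−ℓᵢ) = 1/8 + 1/8 + 1/8 + 1/8 + 1/8 + 1/8 + 2/8 + 1/8 = 9/8 = 1.125.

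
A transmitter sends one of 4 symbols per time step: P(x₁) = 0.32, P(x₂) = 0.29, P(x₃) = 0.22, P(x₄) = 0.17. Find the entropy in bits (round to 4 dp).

1.9591 bits

H = −Σ pᵢ log₂ pᵢ.
−0.32·log₂(0.32) = 0.5260
−0.29·log₂(0.29) = 0.5179
−0.22·log₂(0.22) = 0.4806
−0.17·log₂(0.17) = 0.4346
Sum ≈ 1.9591 → 1.9591 bits.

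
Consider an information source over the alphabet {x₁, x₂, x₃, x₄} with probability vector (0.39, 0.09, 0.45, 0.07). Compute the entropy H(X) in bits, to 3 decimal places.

1.629 bits

H = −Σ pᵢ log₂ pᵢ.
−0.39·log₂(0.39) = 0.5298
−0.09·log₂(0.09) = 0.3127
−0.45·log₂(0.45) = 0.5184
−0.07·log₂(0.07) = 0.2686
Sum ≈ 1.6294 → 1.629 bits.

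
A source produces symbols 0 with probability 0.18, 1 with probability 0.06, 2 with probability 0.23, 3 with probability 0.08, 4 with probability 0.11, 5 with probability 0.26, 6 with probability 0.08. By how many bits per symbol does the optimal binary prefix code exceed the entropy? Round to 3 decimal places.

Entropy H = −Σ p log₂ p ≈ 2.6151 bits.
Huffman merges: 3/50+2/25→7/50; 2/25+11/100→19/100; 7/50+9/50→8/25; 19/100+23/100→21/50; 13/50+8/25→29/50; 21/50+29/50→1. L = 53/20 ≈ 2.6500.
L − H = 2.6500 − 2.6151 = 0.035 bits.

0.035 bits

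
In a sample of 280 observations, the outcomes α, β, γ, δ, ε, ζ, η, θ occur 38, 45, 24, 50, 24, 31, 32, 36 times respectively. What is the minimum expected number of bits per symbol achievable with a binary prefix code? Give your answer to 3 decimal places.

Probabilities are the counts divided by 280.
Repeatedly combine the two least-probable nodes; the expected code length is the sum of the merged weights.
merge 3/35 + 3/35 → 6/35
merge 31/280 + 4/35 → 9/40
merge 9/70 + 19/140 → 37/140
merge 9/56 + 6/35 → 93/280
merge 5/28 + 9/40 → 113/280
merge 37/140 + 93/280 → 167/280
merge 113/280 + 167/280 → 1
L = 6/35 + 9/40 + 37/140 + 93/280 + 113/280 + 167/280 + 1 = 419/140 ≈ 2.993 bits/symbol.

2.993 bits/symbol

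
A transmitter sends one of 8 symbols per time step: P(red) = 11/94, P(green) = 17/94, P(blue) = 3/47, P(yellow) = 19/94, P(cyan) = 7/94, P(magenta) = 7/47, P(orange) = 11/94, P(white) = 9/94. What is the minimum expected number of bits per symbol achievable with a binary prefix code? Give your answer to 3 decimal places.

2.936 bits/symbol

Repeatedly combine the two least-probable nodes; the expected code length is the sum of the merged weights.
merge 3/47 + 7/94 → 13/94
merge 9/94 + 11/94 → 10/47
merge 11/94 + 13/94 → 12/47
merge 7/47 + 17/94 → 31/94
merge 19/94 + 10/47 → 39/94
merge 12/47 + 31/94 → 55/94
merge 39/94 + 55/94 → 1
L = 13/94 + 10/47 + 12/47 + 31/94 + 39/94 + 55/94 + 1 = 138/47 ≈ 2.936 bits/symbol.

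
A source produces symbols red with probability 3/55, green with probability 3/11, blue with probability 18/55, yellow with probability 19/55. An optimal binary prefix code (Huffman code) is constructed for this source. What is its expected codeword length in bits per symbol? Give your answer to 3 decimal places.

Repeatedly combine the two least-probable nodes; the expected code length is the sum of the merged weights.
merge 3/55 + 3/11 → 18/55
merge 18/55 + 18/55 → 36/55
merge 19/55 + 36/55 → 1
L = 18/55 + 36/55 + 1 = 109/55 ≈ 1.982 bits/symbol.

1.982 bits/symbol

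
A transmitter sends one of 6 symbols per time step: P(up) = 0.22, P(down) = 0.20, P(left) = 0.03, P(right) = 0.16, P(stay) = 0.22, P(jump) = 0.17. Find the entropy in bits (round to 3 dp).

2.435 bits

H = −Σ pᵢ log₂ pᵢ.
−0.22·log₂(0.22) = 0.4806
−0.20·log₂(0.20) = 0.4644
−0.03·log₂(0.03) = 0.1518
−0.16·log₂(0.16) = 0.4230
−0.22·log₂(0.22) = 0.4806
−0.17·log₂(0.17) = 0.4346
Sum ≈ 2.4349 → 2.435 bits.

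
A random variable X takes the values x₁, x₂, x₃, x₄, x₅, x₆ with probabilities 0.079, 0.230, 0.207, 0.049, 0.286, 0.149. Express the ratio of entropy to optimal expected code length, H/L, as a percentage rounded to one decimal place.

99.2%

Entropy H = −Σ p log₂ p ≈ 2.3863 bits.
Huffman merges: 49/1000+79/1000→16/125; 16/125+149/1000→277/1000; 207/1000+23/100→437/1000; 277/1000+143/500→563/1000; 437/1000+563/1000→1. L = 481/200 ≈ 2.4050.
Efficiency = H/L = 2.3863/2.4050 = 99.2%.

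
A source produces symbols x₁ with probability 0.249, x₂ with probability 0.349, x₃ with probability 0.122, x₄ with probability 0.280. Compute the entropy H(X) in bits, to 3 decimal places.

H = −Σ pᵢ log₂ pᵢ.
−0.249·log₂(0.249) = 0.4994
−0.349·log₂(0.349) = 0.5300
−0.122·log₂(0.122) = 0.3703
−0.280·log₂(0.280) = 0.5142
Sum ≈ 1.9140 → 1.914 bits.

1.914 bits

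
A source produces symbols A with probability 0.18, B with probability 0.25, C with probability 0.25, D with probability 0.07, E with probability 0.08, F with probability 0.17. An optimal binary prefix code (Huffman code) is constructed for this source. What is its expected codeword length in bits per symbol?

Repeatedly combine the two least-probable nodes; the expected code length is the sum of the merged weights.
merge 7/100 + 2/25 → 3/20
merge 3/20 + 17/100 → 8/25
merge 9/50 + 1/4 → 43/100
merge 1/4 + 8/25 → 57/100
merge 43/100 + 57/100 → 1
L = 3/20 + 8/25 + 43/100 + 57/100 + 1 = 247/100 = 2.47 bits/symbol.

2.47 bits/symbol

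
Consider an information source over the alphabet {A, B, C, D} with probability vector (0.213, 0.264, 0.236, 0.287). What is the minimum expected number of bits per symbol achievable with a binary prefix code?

2 bits/symbol

Repeatedly combine the two least-probable nodes; the expected code length is the sum of the merged weights.
merge 213/1000 + 59/250 → 449/1000
merge 33/125 + 287/1000 → 551/1000
merge 449/1000 + 551/1000 → 1
L = 449/1000 + 551/1000 + 1 = 2 bits/symbol.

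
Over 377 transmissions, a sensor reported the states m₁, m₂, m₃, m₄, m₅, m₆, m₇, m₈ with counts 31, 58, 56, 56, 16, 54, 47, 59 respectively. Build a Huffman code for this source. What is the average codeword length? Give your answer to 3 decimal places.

Probabilities are the counts divided by 377.
Repeatedly combine the two least-probable nodes; the expected code length is the sum of the merged weights.
merge 16/377 + 31/377 → 47/377
merge 47/377 + 47/377 → 94/377
merge 54/377 + 56/377 → 110/377
merge 56/377 + 2/13 → 114/377
merge 59/377 + 94/377 → 153/377
merge 110/377 + 114/377 → 224/377
merge 153/377 + 224/377 → 1
L = 47/377 + 94/377 + 110/377 + 114/377 + 153/377 + 224/377 + 1 = 1119/377 ≈ 2.968 bits/symbol.

2.968 bits/symbol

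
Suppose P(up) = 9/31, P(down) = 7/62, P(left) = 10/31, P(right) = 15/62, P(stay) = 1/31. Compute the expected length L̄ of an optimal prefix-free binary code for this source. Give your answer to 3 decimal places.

Repeatedly combine the two least-probable nodes; the expected code length is the sum of the merged weights.
merge 1/31 + 7/62 → 9/62
merge 9/62 + 15/62 → 12/31
merge 9/31 + 10/31 → 19/31
merge 12/31 + 19/31 → 1
L = 9/62 + 12/31 + 19/31 + 1 = 133/62 ≈ 2.145 bits/symbol.

2.145 bits/symbol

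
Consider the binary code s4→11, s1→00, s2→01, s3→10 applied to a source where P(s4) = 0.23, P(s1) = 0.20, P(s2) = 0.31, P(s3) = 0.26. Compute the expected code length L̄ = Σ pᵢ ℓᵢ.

2 bits/symbol

L̄ = Σ pᵢ·ℓᵢ = 0.23·2 + 0.20·2 + 0.31·2 + 0.26·2 = 2 bits/symbol.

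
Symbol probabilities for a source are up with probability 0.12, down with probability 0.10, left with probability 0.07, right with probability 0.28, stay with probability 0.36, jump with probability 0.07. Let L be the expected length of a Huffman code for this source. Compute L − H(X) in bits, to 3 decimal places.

Entropy H = −Σ p log₂ p ≈ 2.2812 bits.
Huffman merges: 7/100+7/100→7/50; 1/10+3/25→11/50; 7/50+11/50→9/25; 7/25+9/25→16/25; 9/25+16/25→1. L = 59/25 ≈ 2.3600.
L − H = 2.3600 − 2.2812 = 0.079 bits.

0.079 bits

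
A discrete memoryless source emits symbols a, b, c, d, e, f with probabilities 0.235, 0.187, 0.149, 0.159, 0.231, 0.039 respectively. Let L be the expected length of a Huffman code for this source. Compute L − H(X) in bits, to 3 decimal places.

0.089 bits

Entropy H = −Σ p log₂ p ≈ 2.4452 bits.
Huffman merges: 39/1000+149/1000→47/250; 159/1000+187/1000→173/500; 47/250+231/1000→419/1000; 47/200+173/500→581/1000; 419/1000+581/1000→1. L = 1267/500 ≈ 2.5340.
L − H = 2.5340 − 2.4452 = 0.089 bits.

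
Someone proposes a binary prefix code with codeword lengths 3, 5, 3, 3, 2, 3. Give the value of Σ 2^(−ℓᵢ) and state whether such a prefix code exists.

0.78125; yes

With common denominator 2^5 = 32: Σ 2^(−ℓᵢ) = 4/32 + 1/32 + 4/32 + 4/32 + 8/32 + 4/32 = 25/32 = 0.78125.
Kraft's inequality requires Σ ≤ 1; here Σ = 0.78125 ≤ 1, so such a prefix code exists.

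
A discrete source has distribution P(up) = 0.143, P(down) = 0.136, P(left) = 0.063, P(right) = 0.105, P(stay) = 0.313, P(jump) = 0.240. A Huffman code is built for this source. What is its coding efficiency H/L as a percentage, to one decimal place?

Entropy H = −Σ p log₂ p ≈ 2.4040 bits.
Huffman merges: 63/1000+21/200→21/125; 17/125+143/1000→279/1000; 21/125+6/25→51/125; 279/1000+313/1000→74/125; 51/125+74/125→1. L = 2447/1000 ≈ 2.4470.
Efficiency = H/L = 2.4040/2.4470 = 98.2%.

98.2%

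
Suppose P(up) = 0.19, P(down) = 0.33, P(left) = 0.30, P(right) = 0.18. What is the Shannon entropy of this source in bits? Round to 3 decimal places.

H = −Σ pᵢ log₂ pᵢ.
−0.19·log₂(0.19) = 0.4552
−0.33·log₂(0.33) = 0.5278
−0.30·log₂(0.30) = 0.5211
−0.18·log₂(0.18) = 0.4453
Sum ≈ 1.9494 → 1.949 bits.

1.949 bits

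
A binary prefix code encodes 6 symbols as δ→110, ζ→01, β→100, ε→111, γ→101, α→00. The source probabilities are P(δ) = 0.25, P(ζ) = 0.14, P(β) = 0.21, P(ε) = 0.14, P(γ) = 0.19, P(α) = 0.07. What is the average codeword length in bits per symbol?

L̄ = Σ pᵢ·ℓᵢ = 0.25·3 + 0.14·2 + 0.21·3 + 0.14·3 + 0.19·3 + 0.07·2 = 2.79 bits/symbol.

2.79 bits/symbol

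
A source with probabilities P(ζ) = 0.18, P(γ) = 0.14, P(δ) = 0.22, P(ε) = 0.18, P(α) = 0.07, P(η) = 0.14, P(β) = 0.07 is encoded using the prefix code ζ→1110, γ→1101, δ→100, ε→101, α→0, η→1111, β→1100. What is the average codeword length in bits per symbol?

L̄ = Σ pᵢ·ℓᵢ = 0.18·4 + 0.14·4 + 0.22·3 + 0.18·3 + 0.07·1 + 0.14·4 + 0.07·4 = 3.39 bits/symbol.

3.39 bits/symbol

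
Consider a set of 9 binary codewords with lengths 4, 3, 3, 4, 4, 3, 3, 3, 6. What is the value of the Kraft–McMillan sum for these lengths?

0.828125

With common denominator 2^6 = 64: Σ 2^(−ℓᵢ) = 4/64 + 8/64 + 8/64 + 4/64 + 4/64 + 8/64 + 8/64 + 8/64 + 1/64 = 53/64 = 0.828125.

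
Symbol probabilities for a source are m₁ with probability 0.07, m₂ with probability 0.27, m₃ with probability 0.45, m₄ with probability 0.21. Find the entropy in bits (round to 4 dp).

H = −Σ pᵢ log₂ pᵢ.
−0.07·log₂(0.07) = 0.2686
−0.27·log₂(0.27) = 0.5100
−0.45·log₂(0.45) = 0.5184
−0.21·log₂(0.21) = 0.4728
Sum ≈ 1.7698 → 1.7698 bits.

1.7698 bits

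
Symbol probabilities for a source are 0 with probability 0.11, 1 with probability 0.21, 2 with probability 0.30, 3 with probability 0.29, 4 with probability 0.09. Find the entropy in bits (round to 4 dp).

2.1748 bits

H = −Σ pᵢ log₂ pᵢ.
−0.11·log₂(0.11) = 0.3503
−0.21·log₂(0.21) = 0.4728
−0.30·log₂(0.30) = 0.5211
−0.29·log₂(0.29) = 0.5179
−0.09·log₂(0.09) = 0.3127
Sum ≈ 2.1748 → 2.1748 bits.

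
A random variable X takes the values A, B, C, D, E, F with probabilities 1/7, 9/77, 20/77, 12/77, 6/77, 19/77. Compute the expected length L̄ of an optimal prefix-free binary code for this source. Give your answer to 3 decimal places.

Repeatedly combine the two least-probable nodes; the expected code length is the sum of the merged weights.
merge 6/77 + 9/77 → 15/77
merge 1/7 + 12/77 → 23/77
merge 15/77 + 19/77 → 34/77
merge 20/77 + 23/77 → 43/77
merge 34/77 + 43/77 → 1
L = 15/77 + 23/77 + 34/77 + 43/77 + 1 = 192/77 ≈ 2.494 bits/symbol.

2.494 bits/symbol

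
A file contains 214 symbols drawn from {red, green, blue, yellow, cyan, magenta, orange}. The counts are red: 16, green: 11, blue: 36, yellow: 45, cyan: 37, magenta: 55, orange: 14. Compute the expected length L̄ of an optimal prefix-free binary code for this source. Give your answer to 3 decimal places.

Probabilities are the counts divided by 214.
Repeatedly combine the two least-probable nodes; the expected code length is the sum of the merged weights.
merge 11/214 + 7/107 → 25/214
merge 8/107 + 25/214 → 41/214
merge 18/107 + 37/214 → 73/214
merge 41/214 + 45/214 → 43/107
merge 55/214 + 73/214 → 64/107
merge 43/107 + 64/107 → 1
L = 25/214 + 41/214 + 73/214 + 43/107 + 64/107 + 1 = 567/214 ≈ 2.650 bits/symbol.

2.650 bits/symbol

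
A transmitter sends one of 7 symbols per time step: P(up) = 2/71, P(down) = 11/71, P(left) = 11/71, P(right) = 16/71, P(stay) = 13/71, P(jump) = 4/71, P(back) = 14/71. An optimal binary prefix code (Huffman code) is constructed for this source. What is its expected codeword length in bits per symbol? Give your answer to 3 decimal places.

Repeatedly combine the two least-probable nodes; the expected code length is the sum of the merged weights.
merge 2/71 + 4/71 → 6/71
merge 6/71 + 11/71 → 17/71
merge 11/71 + 13/71 → 24/71
merge 14/71 + 16/71 → 30/71
merge 17/71 + 24/71 → 41/71
merge 30/71 + 41/71 → 1
L = 6/71 + 17/71 + 24/71 + 30/71 + 41/71 + 1 = 189/71 ≈ 2.662 bits/symbol.

2.662 bits/symbol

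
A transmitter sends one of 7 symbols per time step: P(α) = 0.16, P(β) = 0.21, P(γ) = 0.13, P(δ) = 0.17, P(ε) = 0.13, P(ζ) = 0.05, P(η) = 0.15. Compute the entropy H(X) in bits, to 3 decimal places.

H = −Σ pᵢ log₂ pᵢ.
−0.16·log₂(0.16) = 0.4230
−0.21·log₂(0.21) = 0.4728
−0.13·log₂(0.13) = 0.3826
−0.17·log₂(0.17) = 0.4346
−0.13·log₂(0.13) = 0.3826
−0.05·log₂(0.05) = 0.2161
−0.15·log₂(0.15) = 0.4105
Sum ≈ 2.7224 → 2.722 bits.

2.722 bits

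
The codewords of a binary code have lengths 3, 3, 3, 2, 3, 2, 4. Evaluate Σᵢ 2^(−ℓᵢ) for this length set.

1.0625

With common denominator 2^4 = 16: Σ 2^(−ℓᵢ) = 2/16 + 2/16 + 2/16 + 4/16 + 2/16 + 4/16 + 1/16 = 17/16 = 1.0625.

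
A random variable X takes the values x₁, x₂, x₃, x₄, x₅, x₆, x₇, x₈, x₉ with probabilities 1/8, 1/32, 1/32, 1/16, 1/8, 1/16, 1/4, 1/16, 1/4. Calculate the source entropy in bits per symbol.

2.8125 bits

Each probability is a power of 1/2, so log₂(1/p) is an integer.
H = Σ p·log₂(1/p) = 1/8·3 + 1/32·5 + 1/32·5 + 1/16·4 + 1/8·3 + 1/16·4 + 1/4·2 + 1/16·4 + 1/4·2 = 2.8125 bits.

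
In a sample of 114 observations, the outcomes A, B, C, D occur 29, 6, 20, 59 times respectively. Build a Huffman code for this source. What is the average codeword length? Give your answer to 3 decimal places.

Probabilities are the counts divided by 114.
Repeatedly combine the two least-probable nodes; the expected code length is the sum of the merged weights.
merge 1/19 + 10/57 → 13/57
merge 13/57 + 29/114 → 55/114
merge 55/114 + 59/114 → 1
L = 13/57 + 55/114 + 1 = 65/38 ≈ 1.711 bits/symbol.

1.711 bits/symbol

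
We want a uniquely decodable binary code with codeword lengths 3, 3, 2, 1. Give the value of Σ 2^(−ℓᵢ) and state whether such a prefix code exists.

With common denominator 2^3 = 8: Σ 2^(−ℓᵢ) = 1/8 + 1/8 + 2/8 + 4/8 = 8/8 = 1.
Kraft's inequality requires Σ ≤ 1; here Σ = 1 ≤ 1, so such a prefix code exists.

1; yes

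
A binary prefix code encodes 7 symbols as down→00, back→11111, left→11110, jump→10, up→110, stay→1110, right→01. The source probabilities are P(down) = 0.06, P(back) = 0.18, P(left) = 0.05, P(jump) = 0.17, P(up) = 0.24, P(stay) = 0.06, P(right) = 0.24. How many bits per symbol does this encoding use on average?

3.05 bits/symbol

L̄ = Σ pᵢ·ℓᵢ = 0.06·2 + 0.18·5 + 0.05·5 + 0.17·2 + 0.24·3 + 0.06·4 + 0.24·2 = 3.05 bits/symbol.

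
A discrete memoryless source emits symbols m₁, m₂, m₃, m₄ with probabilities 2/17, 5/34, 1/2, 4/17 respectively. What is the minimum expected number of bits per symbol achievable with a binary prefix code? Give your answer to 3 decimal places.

Repeatedly combine the two least-probable nodes; the expected code length is the sum of the merged weights.
merge 2/17 + 5/34 → 9/34
merge 4/17 + 9/34 → 1/2
merge 1/2 + 1/2 → 1
L = 9/34 + 1/2 + 1 = 30/17 ≈ 1.765 bits/symbol.

1.765 bits/symbol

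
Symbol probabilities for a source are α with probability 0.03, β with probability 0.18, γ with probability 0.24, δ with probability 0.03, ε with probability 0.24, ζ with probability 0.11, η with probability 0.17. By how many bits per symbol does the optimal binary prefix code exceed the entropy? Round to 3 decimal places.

0.048 bits

Entropy H = −Σ p log₂ p ≈ 2.5220 bits.
Huffman merges: 3/100+3/100→3/50; 3/50+11/100→17/100; 17/100+17/100→17/50; 9/50+6/25→21/50; 6/25+17/50→29/50; 21/50+29/50→1. L = 257/100 ≈ 2.5700.
L − H = 2.5700 − 2.5220 = 0.048 bits.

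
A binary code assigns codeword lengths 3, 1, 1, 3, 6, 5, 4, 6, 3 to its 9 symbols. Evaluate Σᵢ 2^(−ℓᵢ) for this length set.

1.5

With common denominator 2^6 = 64: Σ 2^(−ℓᵢ) = 8/64 + 32/64 + 32/64 + 8/64 + 1/64 + 2/64 + 4/64 + 1/64 + 8/64 = 96/64 = 1.5.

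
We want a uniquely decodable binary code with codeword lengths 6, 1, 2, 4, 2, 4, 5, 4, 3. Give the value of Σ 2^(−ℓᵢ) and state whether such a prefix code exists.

1.359375; no

With common denominator 2^6 = 64: Σ 2^(−ℓᵢ) = 1/64 + 32/64 + 16/64 + 4/64 + 16/64 + 4/64 + 2/64 + 4/64 + 8/64 = 87/64 = 1.359375.
Kraft's inequality requires Σ ≤ 1; here Σ = 1.359375 > 1, so no such prefix code exists.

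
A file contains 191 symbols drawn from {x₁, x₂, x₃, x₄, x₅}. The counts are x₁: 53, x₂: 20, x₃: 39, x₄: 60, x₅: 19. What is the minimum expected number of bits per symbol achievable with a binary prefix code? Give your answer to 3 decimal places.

Probabilities are the counts divided by 191.
Repeatedly combine the two least-probable nodes; the expected code length is the sum of the merged weights.
merge 19/191 + 20/191 → 39/191
merge 39/191 + 39/191 → 78/191
merge 53/191 + 60/191 → 113/191
merge 78/191 + 113/191 → 1
L = 39/191 + 78/191 + 113/191 + 1 = 421/191 ≈ 2.204 bits/symbol.

2.204 bits/symbol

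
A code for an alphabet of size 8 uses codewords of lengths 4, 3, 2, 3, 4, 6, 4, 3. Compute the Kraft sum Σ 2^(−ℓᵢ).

With common denominator 2^6 = 64: Σ 2^(−ℓᵢ) = 4/64 + 8/64 + 16/64 + 8/64 + 4/64 + 1/64 + 4/64 + 8/64 = 53/64 = 0.828125.

0.828125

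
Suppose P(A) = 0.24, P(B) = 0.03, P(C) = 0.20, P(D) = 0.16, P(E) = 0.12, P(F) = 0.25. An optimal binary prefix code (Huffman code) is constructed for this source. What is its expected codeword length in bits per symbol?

Repeatedly combine the two least-probable nodes; the expected code length is the sum of the merged weights.
merge 3/100 + 3/25 → 3/20
merge 3/20 + 4/25 → 31/100
merge 1/5 + 6/25 → 11/25
merge 1/4 + 31/100 → 14/25
merge 11/25 + 14/25 → 1
L = 3/20 + 31/100 + 11/25 + 14/25 + 1 = 123/50 = 2.46 bits/symbol.

2.46 bits/symbol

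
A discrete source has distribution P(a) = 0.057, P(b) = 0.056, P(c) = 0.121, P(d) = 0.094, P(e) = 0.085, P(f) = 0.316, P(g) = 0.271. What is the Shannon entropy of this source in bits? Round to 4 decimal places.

2.4957 bits

H = −Σ pᵢ log₂ pᵢ.
−0.057·log₂(0.057) = 0.2356
−0.056·log₂(0.056) = 0.2329
−0.121·log₂(0.121) = 0.3687
−0.094·log₂(0.094) = 0.3207
−0.085·log₂(0.085) = 0.3023
−0.316·log₂(0.316) = 0.5252
−0.271·log₂(0.271) = 0.5105
Sum ≈ 2.4957 → 2.4957 bits.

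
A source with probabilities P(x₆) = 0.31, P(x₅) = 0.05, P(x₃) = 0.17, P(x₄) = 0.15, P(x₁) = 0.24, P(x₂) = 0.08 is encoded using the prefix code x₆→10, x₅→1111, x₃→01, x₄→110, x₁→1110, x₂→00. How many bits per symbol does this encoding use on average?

L̄ = Σ pᵢ·ℓᵢ = 0.31·2 + 0.05·4 + 0.17·2 + 0.15·3 + 0.24·4 + 0.08·2 = 2.73 bits/symbol.

2.73 bits/symbol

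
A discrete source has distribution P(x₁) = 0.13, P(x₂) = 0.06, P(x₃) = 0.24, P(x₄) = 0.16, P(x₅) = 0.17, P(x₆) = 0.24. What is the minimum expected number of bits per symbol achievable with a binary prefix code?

Repeatedly combine the two least-probable nodes; the expected code length is the sum of the merged weights.
merge 3/50 + 13/100 → 19/100
merge 4/25 + 17/100 → 33/100
merge 19/100 + 6/25 → 43/100
merge 6/25 + 33/100 → 57/100
merge 43/100 + 57/100 → 1
L = 19/100 + 33/100 + 43/100 + 57/100 + 1 = 63/25 = 2.52 bits/symbol.

2.52 bits/symbol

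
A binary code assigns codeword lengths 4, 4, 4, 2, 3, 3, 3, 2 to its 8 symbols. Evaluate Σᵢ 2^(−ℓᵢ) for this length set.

1.0625

With common denominator 2^4 = 16: Σ 2^(−ℓᵢ) = 1/16 + 1/16 + 1/16 + 4/16 + 2/16 + 2/16 + 2/16 + 4/16 = 17/16 = 1.0625.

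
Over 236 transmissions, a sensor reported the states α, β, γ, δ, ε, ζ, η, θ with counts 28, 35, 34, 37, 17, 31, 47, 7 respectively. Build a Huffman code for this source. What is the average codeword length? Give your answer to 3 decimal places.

2.903 bits/symbol

Probabilities are the counts divided by 236.
Repeatedly combine the two least-probable nodes; the expected code length is the sum of the merged weights.
merge 7/236 + 17/236 → 6/59
merge 6/59 + 7/59 → 13/59
merge 31/236 + 17/118 → 65/236
merge 35/236 + 37/236 → 18/59
merge 47/236 + 13/59 → 99/236
merge 65/236 + 18/59 → 137/236
merge 99/236 + 137/236 → 1
L = 6/59 + 13/59 + 65/236 + 18/59 + 99/236 + 137/236 + 1 = 685/236 ≈ 2.903 bits/symbol.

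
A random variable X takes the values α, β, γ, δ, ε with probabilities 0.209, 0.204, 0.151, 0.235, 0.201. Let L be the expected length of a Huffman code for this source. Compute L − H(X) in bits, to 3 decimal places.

Entropy H = −Σ p log₂ p ≈ 2.3079 bits.
Huffman merges: 151/1000+201/1000→44/125; 51/250+209/1000→413/1000; 47/200+44/125→587/1000; 413/1000+587/1000→1. L = 294/125 ≈ 2.3520.
L − H = 2.3520 − 2.3079 = 0.044 bits.

0.044 bits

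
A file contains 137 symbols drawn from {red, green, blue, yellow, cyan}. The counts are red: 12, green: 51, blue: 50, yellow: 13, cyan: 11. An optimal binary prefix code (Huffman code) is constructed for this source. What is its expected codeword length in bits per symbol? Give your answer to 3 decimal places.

Probabilities are the counts divided by 137.
Repeatedly combine the two least-probable nodes; the expected code length is the sum of the merged weights.
merge 11/137 + 12/137 → 23/137
merge 13/137 + 23/137 → 36/137
merge 36/137 + 50/137 → 86/137
merge 51/137 + 86/137 → 1
L = 23/137 + 36/137 + 86/137 + 1 = 282/137 ≈ 2.058 bits/symbol.

2.058 bits/symbol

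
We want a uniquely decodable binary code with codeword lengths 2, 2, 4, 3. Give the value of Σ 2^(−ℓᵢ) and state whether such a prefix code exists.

0.6875; yes

With common denominator 2^4 = 16: Σ 2^(−ℓᵢ) = 4/16 + 4/16 + 1/16 + 2/16 = 11/16 = 0.6875.
Kraft's inequality requires Σ ≤ 1; here Σ = 0.6875 ≤ 1, so such a prefix code exists.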